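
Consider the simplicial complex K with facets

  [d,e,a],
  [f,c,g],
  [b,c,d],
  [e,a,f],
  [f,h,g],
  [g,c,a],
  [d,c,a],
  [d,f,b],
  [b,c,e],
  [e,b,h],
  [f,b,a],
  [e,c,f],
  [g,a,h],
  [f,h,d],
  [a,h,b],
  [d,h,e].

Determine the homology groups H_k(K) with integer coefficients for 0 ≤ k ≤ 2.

Order the vertices as a < b < c < d < e < f < g < h. Listing each simplex with vertices in this order, K has dimension 2 with simplices:

  0-simplices (8): a, b, c, d, e, f, g, h
  1-simplices (24): ab, ac, ad, ae, af, ag, ah, bc, bd, be, bf, bh, cd, ce, cf, cg, de, df, dh, ef, eh, fg, fh, gh
  2-simplices (16): abf, abh, acd, acg, ade, aef, agh, bcd, bce, bdf, beh, cef, cfg, deh, dfh, fgh

Hence C_0 ≅ Z^8, C_1 ≅ Z^24, C_2 ≅ Z^16.

∂_1: C_1 → C_0 is given by ∂[p,q] = [q] − [p]. For instance
  ∂cg = g − c.
The 8×24 boundary matrix has rank 7 and Smith normal form diag(1,1,1,1,1,1,1).

∂_2: C_2 → C_1 sends each 2-simplex [p,q,r] to [q,r] − [p,r] + [p,q]. For instance
  ∂acg = cg − ag + ac,
  ∂deh = eh − dh + de.
This gives a 24×16 integer matrix of rank 15; reducing to Smith normal form yields diagonal entries (1,1,1,1,1,1,1,1,1,1,1,1,1,1,1).

From H_k ≅ ker(∂_k) / im(∂_{k+1}) we obtain:

  H_0: rank C_0 − rank ∂_1 = 8 − 7 = 1, and the invariant factors of ∂_1 are all 1, so H_0 ≅ Z.
  H_1: rank ker ∂_1 − rank ∂_2 = (24 − 7) − 15 = 2, and the invariant factors of ∂_2 are all 1, so H_1 ≅ Z^2.
  H_2: rank ker ∂_2 − rank ∂_3 = (16 − 15) − 0 = 1, and there is no ∂_3, so H_2 ≅ Z.

H_0 ≅ Z,  H_1 ≅ Z^2,  H_2 ≅ Z.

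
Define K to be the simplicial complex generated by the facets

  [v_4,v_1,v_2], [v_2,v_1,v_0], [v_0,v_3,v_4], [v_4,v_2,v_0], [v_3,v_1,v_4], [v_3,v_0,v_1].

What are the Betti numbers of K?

b_0 = 1, b_1 = 0, b_2 = 1.

Fix the vertex order v_0 < v_1 < v_2 < v_3 < v_4 and write every simplex with vertices in increasing order. Then dim K = 2 and the simplices of K are:

  0-simplices (5): [v_0], [v_1], [v_2], [v_3], [v_4]
  1-simplices (9): [v_0,v_1], [v_0,v_2], [v_0,v_3], [v_0,v_4], [v_1,v_2], [v_1,v_3], [v_1,v_4], [v_2,v_4], [v_3,v_4]
  2-simplices (6): [v_0,v_1,v_2], [v_0,v_1,v_3], [v_0,v_2,v_4], [v_0,v_3,v_4], [v_1,v_2,v_4], [v_1,v_3,v_4]

Hence C_0 ≅ Z^5, C_1 ≅ Z^9, C_2 ≅ Z^6.

Boundary ∂_1: C_1 → C_0 maps an edge to its endpoints' difference, ∂[p,q] = q − p.
This gives a 5×9 integer matrix of rank 4; reducing to Smith normal form yields diagonal entries (1,1,1,1).

Boundary ∂_2: C_2 → C_1 maps a triangle to the signed sum of its edges. For instance
  ∂[v_1,v_2,v_4] = [v_2,v_4] − [v_1,v_4] + [v_1,v_2],
  ∂[v_1,v_3,v_4] = [v_3,v_4] − [v_1,v_4] + [v_1,v_3].
This gives a 9×6 integer matrix of rank 5; reducing to Smith normal form yields diagonal entries (1,1,1,1,1).

Computing H_k = (kernel of ∂_k) / (image of ∂_{k+1}):

  H_0: rank C_0 − rank ∂_1 = 5 − 4 = 1, and the invariant factors of ∂_1 are all 1, so H_0 = Z.
  H_1: rank ker ∂_1 − rank ∂_2 = (9 − 4) − 5 = 0, and the invariant factors of ∂_2 are all 1, so H_1 = 0.
  H_2: rank ker ∂_2 − rank ∂_3 = (6 − 5) − 0 = 1, and there is no ∂_3, so H_2 = Z.

Hence the Betti numbers are b_0 = 1, b_1 = 0, b_2 = 1.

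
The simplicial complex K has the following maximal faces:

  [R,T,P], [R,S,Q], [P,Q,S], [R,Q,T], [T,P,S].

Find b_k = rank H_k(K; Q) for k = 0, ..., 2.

K has 5 vertices, 10 edges, 5 triangles.
rank ∂_0 = 0, rank ∂_1 = 4 ⇒ b_0 = 5 − 0 − 4 = 1; all invariant factors of ∂_1 are 1 so no torsion. So H_0 ≅ Z.
rank ∂_1 = 4, rank ∂_2 = 5 ⇒ b_1 = 10 − 4 − 5 = 1; all invariant factors of ∂_2 are 1 so no torsion. So H_1 ≅ Z.
rank ∂_2 = 5, rank ∂_3 = 0 ⇒ b_2 = 5 − 5 − 0 = 0. So H_2 ≅ 0.

b_0 = 1, b_1 = 1, b_2 = 0.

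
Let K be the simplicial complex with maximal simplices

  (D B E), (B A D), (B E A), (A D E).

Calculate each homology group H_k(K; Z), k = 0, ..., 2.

H_0 ≅ Z,  H_1 = 0,  H_2 ≅ Z.

Fix the vertex order A < B < D < E and write every simplex with vertices in increasing order. Then dim K = 2 and the simplices of K are:

  0-simplices (4): A, B, D, E
  1-simplices (6): AB, AD, AE, BD, BE, DE
  2-simplices (4): ABD, ABE, ADE, BDE

giving chain groups C_0 ≅ Z^4, C_1 ≅ Z^6, C_2 ≅ Z^4.

∂_1: C_1 → C_0 sends each edge [p,q] (with p < q) to q − p.
The 4×6 boundary matrix has rank 3 and Smith normal form diag(1,1,1).

The boundary map ∂_2: C_2 → C_1 maps a triangle to the signed sum of its edges. For instance
  ∂ABD = BD − AD + AB,
  ∂BDE = DE − BE + BD.
The 6×4 boundary matrix has rank 3 and Smith normal form diag(1,1,1).

Reading off H_k = ker ∂_k / im ∂_{k+1}:

  H_0: rank C_0 − rank ∂_1 = 4 − 3 = 1, and the invariant factors of ∂_1 are all 1, so H_0 ≅ Z.
  H_1: rank ker ∂_1 − rank ∂_2 = (6 − 3) − 3 = 0, and the invariant factors of ∂_2 are all 1, so H_1 ≅ 0.
  H_2: rank ker ∂_2 − rank ∂_3 = (4 − 3) − 0 = 1, and there is no ∂_3, so H_2 ≅ Z.

As a check, the Euler characteristic is 4 − 6 + 4 = 2, which agrees with 1 − 0 + 1 = 2.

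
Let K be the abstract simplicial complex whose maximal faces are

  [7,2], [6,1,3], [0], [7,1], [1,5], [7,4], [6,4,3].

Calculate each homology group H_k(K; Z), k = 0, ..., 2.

Take the total order 0 < 1 < 2 < 3 < 4 < 5 < 6 < 7 on the vertex set. Then K (dimension 2) consists of the simplices:

  0-simplices (8): [0], [1], [2], [3], [4], [5], [6], [7]
  1-simplices (9): [1,3], [1,5], [1,6], [1,7], [2,7], [3,4], [3,6], [4,6], [4,7]
  2-simplices (2): [1,3,6], [3,4,6]

so the chain groups are C_0 ≅ Z^8, C_1 ≅ Z^9, C_2 ≅ Z^2.

∂_1: C_1 → C_0 is given by ∂[p,q] = [q] − [p]. For instance
  ∂[4,7] = [7] − [4].
The resulting 8×9 matrix has rank 6, and its Smith normal form has invariant factors (1,1,1,1,1,1).

The boundary map ∂_2: C_2 → C_1 sends each 2-simplex [p,q,r] to [q,r] − [p,r] + [p,q]. For instance
  ∂[1,3,6] = [3,6] − [1,6] + [1,3],
  ∂[3,4,6] = [4,6] − [3,6] + [3,4].
The 9×2 boundary matrix has rank 2 and Smith normal form diag(1,1).

Computing H_k = (kernel of ∂_k) / (image of ∂_{k+1}):

  H_0: rank C_0 − rank ∂_1 = 8 − 6 = 2, and the invariant factors of ∂_1 are all 1, so H_0 = Z^2.
  H_1: rank ker ∂_1 − rank ∂_2 = (9 − 6) − 2 = 1, and the invariant factors of ∂_2 are all 1, so H_1 = Z.
  H_2: rank ker ∂_2 − rank ∂_3 = (2 − 2) − 0 = 0, and there is no ∂_3, so H_2 = 0.

H_0 ≅ Z^2,  H_1 ≅ Z,  H_2 = 0.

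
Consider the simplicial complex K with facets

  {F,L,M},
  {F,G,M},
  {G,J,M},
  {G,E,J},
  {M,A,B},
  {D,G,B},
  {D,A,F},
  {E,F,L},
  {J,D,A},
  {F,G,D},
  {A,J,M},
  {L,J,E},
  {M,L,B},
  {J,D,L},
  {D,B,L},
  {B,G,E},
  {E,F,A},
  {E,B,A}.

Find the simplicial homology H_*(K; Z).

H_0 = Z,  H_1 = Z^2,  H_2 = Z.

We work with the vertex ordering A < B < D < E < F < G < J < L < M. The simplices of K, each written with vertices in increasing order, are:

  0-simplices (9): A, B, D, E, F, G, J, L, M
  1-simplices (27): AB, AD, AE, AF, AJ, AM, BD, BE, BG, BL, BM, DF, DG, DJ, DL, EF, EG, EJ, EL, FG, FL, FM, GJ, GM, JL, JM, LM
  2-simplices (18): ABE, ABM, ADF, ADJ, AEF, AJM, BDG, BDL, BEG, BLM, DFG, DJL, EFL, EGJ, EJL, FGM, FLM, GJM

giving chain groups C_0 ≅ Z^9, C_1 ≅ Z^27, C_2 ≅ Z^18.

The boundary map ∂_1: C_1 → C_0 sends each edge [p,q] (with p < q) to q − p. For instance
  ∂DL = L − D.
This gives a 9×27 integer matrix of rank 8; reducing to Smith normal form yields diagonal entries (1,1,1,1,1,1,1,1).

∂_2: C_2 → C_1 acts by ∂[p,q,r] = [q,r] − [p,r] + [p,q]. For instance
  ∂BDG = DG − BG + BD,
  ∂ADF = DF − AF + AD.
This gives a 27×18 integer matrix of rank 17; reducing to Smith normal form yields diagonal entries (1,1,1,1,1,1,1,1,1,1,1,1,1,1,1,1,1).

Reading off H_k = ker ∂_k / im ∂_{k+1}:

  H_0: rank C_0 − rank ∂_1 = 9 − 8 = 1, and the invariant factors of ∂_1 are all 1, so H_0 ≅ Z.
  H_1: rank ker ∂_1 − rank ∂_2 = (27 − 8) − 17 = 2, and the invariant factors of ∂_2 are all 1, so H_1 ≅ Z^2.
  H_2: rank ker ∂_2 − rank ∂_3 = (18 − 17) − 0 = 1, and there is no ∂_3, so H_2 ≅ Z.

As a check, the Euler characteristic is 9 − 27 + 18 = 0, which agrees with 1 − 2 + 1 = 0.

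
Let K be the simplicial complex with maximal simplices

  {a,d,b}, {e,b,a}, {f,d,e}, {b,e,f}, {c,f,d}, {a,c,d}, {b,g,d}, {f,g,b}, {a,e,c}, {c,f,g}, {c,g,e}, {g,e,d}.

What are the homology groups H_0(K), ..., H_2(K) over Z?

H_0 ≅ Z,  H_1 ≅ Z/2,  H_2 = 0.

Fix the vertex order a < b < c < d < e < f < g and write every simplex with vertices in increasing order. Then dim K = 2 and the simplices of K are:

  0-simplices (7): a, b, c, d, e, f, g
  1-simplices (18): ab, ac, ad, ae, bd, be, bf, bg, cd, ce, cf, cg, de, df, dg, ef, eg, fg
  2-simplices (12): abd, abe, acd, ace, bdg, bef, bfg, cdf, ceg, cfg, def, deg

so the chain groups are C_0 ≅ Z^7, C_1 ≅ Z^18, C_2 ≅ Z^12.

∂_1: C_1 → C_0 is given by ∂[p,q] = [q] − [p]. For instance
  ∂bf = f − b.
The 7×18 boundary matrix has rank 6 and Smith normal form diag(1,1,1,1,1,1).

The boundary map ∂_2: C_2 → C_1 maps a triangle to the signed sum of its edges. For instance
  ∂deg = eg − dg + de,
  ∂bfg = fg − bg + bf.
This gives a 18×12 integer matrix of rank 12; reducing to Smith normal form yields diagonal entries (1,1,1,1,1,1,1,1,1,1,1,2).

Now H_k = ker ∂_k / im ∂_{k+1}, so:

  H_0: rank C_0 − rank ∂_1 = 7 − 6 = 1, and the invariant factors of ∂_1 are all 1, so H_0 = Z.
  H_1: rank ker ∂_1 − rank ∂_2 = (18 − 6) − 12 = 0, and ∂_2 has invariant factor 2 > 1, so H_1 = Z/2.
  H_2: rank ker ∂_2 − rank ∂_3 = (12 − 12) − 0 = 0, and there is no ∂_3, so H_2 = 0.

(K is a triangulation of the real projective plane RP^2.)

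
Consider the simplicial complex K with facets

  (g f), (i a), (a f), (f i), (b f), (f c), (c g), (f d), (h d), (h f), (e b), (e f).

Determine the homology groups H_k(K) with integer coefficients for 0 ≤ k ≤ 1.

H_0 = Z,  H_1 = Z^4.

Order the vertices as a < b < c < d < e < f < g < h < i. Listing each simplex with vertices in this order, K has dimension 1 with simplices:

  0-simplices (9): a, b, c, d, e, f, g, h, i
  1-simplices (12): af, ai, be, bf, cf, cg, df, dh, ef, fg, fh, fi

Hence C_0 ≅ Z^9, C_1 ≅ Z^12.

Boundary ∂_1: C_1 → C_0 is given by ∂[p,q] = [q] − [p].
This gives a 9×12 integer matrix of rank 8; reducing to Smith normal form yields diagonal entries (1,1,1,1,1,1,1,1).

Now H_k = ker ∂_k / im ∂_{k+1}, so:

  H_0: rank C_0 − rank ∂_1 = 9 − 8 = 1, and the invariant factors of ∂_1 are all 1, so H_0 = Z.
  H_1: rank ker ∂_1 − rank ∂_2 = (12 − 8) − 0 = 4, and there is no ∂_2, so H_1 = Z^4.

(K is a triangulation of a wedge of 4 circles.)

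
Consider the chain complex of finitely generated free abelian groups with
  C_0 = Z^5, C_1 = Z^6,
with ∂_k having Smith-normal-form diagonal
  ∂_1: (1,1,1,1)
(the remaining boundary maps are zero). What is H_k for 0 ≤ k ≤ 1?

H_0: b_0 = 5 − 0 − 4 = 1; torsion from ∂_1 factors > 1: none. So H_0 = Z.
H_1: b_1 = 6 − 4 − 0 = 2; torsion from ∂_2 factors > 1: none. So H_1 = Z^2.

H_0 = Z,  H_1 = Z^2.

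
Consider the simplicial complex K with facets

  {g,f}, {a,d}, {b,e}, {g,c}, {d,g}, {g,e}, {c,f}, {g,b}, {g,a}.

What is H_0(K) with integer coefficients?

Fix the vertex order a < b < c < d < e < f < g and write every simplex with vertices in increasing order. Then dim K = 1 and the simplices of K are:

  0-simplices (7): a, b, c, d, e, f, g
  1-simplices (9): ad, ag, be, bg, cf, cg, dg, eg, fg

Hence C_0 ≅ Z^7, C_1 ≅ Z^9.

∂_1: C_1 → C_0 sends each edge [p,q] (with p < q) to q − p. For instance
  ∂dg = g − d.
The resulting 7×9 matrix has rank 6, and its Smith normal form has invariant factors (1,1,1,1,1,1).

From H_k ≅ ker(∂_k) / im(∂_{k+1}) we obtain:

  H_0: rank C_0 − rank ∂_1 = 7 − 6 = 1, and the invariant factors of ∂_1 are all 1, so H_0 ≅ Z.

(K is a triangulation of a wedge of 3 circles.)

H_0 ≅ Z.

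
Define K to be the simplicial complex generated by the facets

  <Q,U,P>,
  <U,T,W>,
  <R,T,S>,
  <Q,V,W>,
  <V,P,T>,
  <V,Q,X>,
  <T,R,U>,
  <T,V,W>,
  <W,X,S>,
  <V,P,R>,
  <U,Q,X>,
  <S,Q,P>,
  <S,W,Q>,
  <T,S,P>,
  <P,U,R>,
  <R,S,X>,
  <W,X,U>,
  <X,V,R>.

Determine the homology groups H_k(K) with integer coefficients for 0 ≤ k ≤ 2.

We work with the vertex ordering P < Q < R < S < T < U < V < W < X. The simplices of K, each written with vertices in increasing order, are:

  0-simplices (9): P, Q, R, S, T, U, V, W, X
  1-simplices (27): PQ, PR, PS, PT, PU, PV, QS, QU, QV, QW, QX, RS, RT, RU, RV, RX, ST, SW, SX, TU, TV, TW, UW, UX, VW, VX, WX
  2-simplices (18): PQS, PQU, PRU, PRV, PST, PTV, QSW, QUX, QVW, QVX, RST, RSX, RTU, RVX, SWX, TUW, TVW, UWX

Hence C_0 ≅ Z^9, C_1 ≅ Z^27, C_2 ≅ Z^18.

Boundary ∂_1: C_1 → C_0 maps an edge to its endpoints' difference, ∂[p,q] = q − p. For instance
  ∂PS = S − P.
The resulting 9×27 matrix has rank 8, and its Smith normal form has invariant factors (1,1,1,1,1,1,1,1).

The boundary map ∂_2: C_2 → C_1 sends each 2-simplex [p,q,r] to [q,r] − [p,r] + [p,q]. For instance
  ∂QVW = VW − QW + QV,
  ∂PQS = QS − PS + PQ.
The 27×18 boundary matrix has rank 18 and Smith normal form diag(1,1,1,1,1,1,1,1,1,1,1,1,1,1,1,1,1,2).

Now H_k = ker ∂_k / im ∂_{k+1}, so:

  H_0: rank C_0 − rank ∂_1 = 9 − 8 = 1, and the invariant factors of ∂_1 are all 1, so H_0 ≅ Z.
  H_1: rank ker ∂_1 − rank ∂_2 = (27 − 8) − 18 = 1, and ∂_2 has invariant factor 2 > 1, so H_1 ≅ Z × Z/2.
  H_2: rank ker ∂_2 − rank ∂_3 = (18 − 18) − 0 = 0, and there is no ∂_3, so H_2 ≅ 0.

H_0 = Z,  H_1 = Z × Z/2,  H_2 = 0.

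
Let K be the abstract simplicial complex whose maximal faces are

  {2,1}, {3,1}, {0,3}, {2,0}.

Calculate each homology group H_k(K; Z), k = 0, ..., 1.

H_0 = Z,  H_1 = Z.

We work with the vertex ordering 0 < 1 < 2 < 3. The simplices of K, each written with vertices in increasing order, are:

  0-simplices (4): [0], [1], [2], [3]
  1-simplices (4): [0,2], [0,3], [1,2], [1,3]

Hence C_0 ≅ Z^4, C_1 ≅ Z^4.

∂_1: C_1 → C_0 is given by ∂[p,q] = [q] − [p].
The resulting 4×4 matrix has rank 3, and its Smith normal form has invariant factors (1,1,1).

From H_k ≅ ker(∂_k) / im(∂_{k+1}) we obtain:

  H_0: rank C_0 − rank ∂_1 = 4 − 3 = 1, and the invariant factors of ∂_1 are all 1, so H_0 = Z.
  H_1: rank ker ∂_1 − rank ∂_2 = (4 − 3) − 0 = 1, and there is no ∂_2, so H_1 = Z.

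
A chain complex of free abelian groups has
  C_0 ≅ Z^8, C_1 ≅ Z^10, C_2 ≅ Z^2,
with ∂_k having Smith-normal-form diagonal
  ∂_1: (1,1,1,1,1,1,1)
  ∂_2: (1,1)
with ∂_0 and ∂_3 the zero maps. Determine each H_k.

H_0 = Z,  H_1 = Z,  H_2 = 0.

H_0: b_0 = 8 − 0 − 7 = 1; torsion from ∂_1 factors > 1: none. So H_0 = Z.
H_1: b_1 = 10 − 7 − 2 = 1; torsion from ∂_2 factors > 1: none. So H_1 = Z.
H_2: b_2 = 2 − 2 − 0 = 0; torsion from ∂_3 factors > 1: none. So H_2 = 0.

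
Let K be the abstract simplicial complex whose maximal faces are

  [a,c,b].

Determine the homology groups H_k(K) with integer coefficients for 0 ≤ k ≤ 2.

K has 3 vertices, 3 edges, 1 triangle.
rank ∂_0 = 0, rank ∂_1 = 2 ⇒ b_0 = 3 − 0 − 2 = 1; all invariant factors of ∂_1 are 1 so no torsion. So H_0 ≅ Z.
rank ∂_1 = 2, rank ∂_2 = 1 ⇒ b_1 = 3 − 2 − 1 = 0; all invariant factors of ∂_2 are 1 so no torsion. So H_1 ≅ 0.
rank ∂_2 = 1, rank ∂_3 = 0 ⇒ b_2 = 1 − 1 − 0 = 0. So H_2 ≅ 0.

H_0 = Z,  H_1 = 0,  H_2 = 0.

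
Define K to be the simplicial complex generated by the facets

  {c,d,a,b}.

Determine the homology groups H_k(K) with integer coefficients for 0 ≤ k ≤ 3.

K has 4 vertices, 6 edges, 4 triangles, 1 3-simplex.
rank ∂_0 = 0, rank ∂_1 = 3 ⇒ b_0 = 4 − 0 − 3 = 1; all invariant factors of ∂_1 are 1 so no torsion. So H_0 ≅ Z.
rank ∂_1 = 3, rank ∂_2 = 3 ⇒ b_1 = 6 − 3 − 3 = 0; all invariant factors of ∂_2 are 1 so no torsion. So H_1 ≅ 0.
rank ∂_2 = 3, rank ∂_3 = 1 ⇒ b_2 = 4 − 3 − 1 = 0; all invariant factors of ∂_3 are 1 so no torsion. So H_2 ≅ 0.
rank ∂_3 = 1, rank ∂_4 = 0 ⇒ b_3 = 1 − 1 − 0 = 0. So H_3 ≅ 0.

H_0 = Z,  H_1 = 0,  H_2 = 0,  H_3 = 0.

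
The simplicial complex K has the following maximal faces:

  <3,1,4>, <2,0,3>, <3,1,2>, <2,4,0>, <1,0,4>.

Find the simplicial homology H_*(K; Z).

Order the vertices as 0 < 1 < 2 < 3 < 4. Listing each simplex with vertices in this order, K has dimension 2 with simplices:

  0-simplices (5): [0], [1], [2], [3], [4]
  1-simplices (10): [0,1], [0,2], [0,3], [0,4], [1,2], [1,3], [1,4], [2,3], [2,4], [3,4]
  2-simplices (5): [0,1,4], [0,2,3], [0,2,4], [1,2,3], [1,3,4]

Hence C_0 ≅ Z^5, C_1 ≅ Z^10, C_2 ≅ Z^5.

The boundary map ∂_1: C_1 → C_0 maps an edge to its endpoints' difference, ∂[p,q] = q − p. For instance
  ∂[0,3] = [3] − [0].
The resulting 5×10 matrix has rank 4, and its Smith normal form has invariant factors (1,1,1,1).

∂_2: C_2 → C_1 maps a triangle to the signed sum of its edges. For instance
  ∂[0,2,4] = [2,4] − [0,4] + [0,2],
  ∂[0,2,3] = [2,3] − [0,3] + [0,2].
This gives a 10×5 integer matrix of rank 5; reducing to Smith normal form yields diagonal entries (1,1,1,1,1).

Computing H_k = (kernel of ∂_k) / (image of ∂_{k+1}):

  H_0: rank C_0 − rank ∂_1 = 5 − 4 = 1, and the invariant factors of ∂_1 are all 1, so H_0 = Z.
  H_1: rank ker ∂_1 − rank ∂_2 = (10 − 4) − 5 = 1, and the invariant factors of ∂_2 are all 1, so H_1 = Z.
  H_2: rank ker ∂_2 − rank ∂_3 = (5 − 5) − 0 = 0, and there is no ∂_3, so H_2 = 0.

As a check, the Euler characteristic is 5 − 10 + 5 = 0, which agrees with 1 − 1 + 0 = 0.

H_0 = Z,  H_1 = Z,  H_2 = 0.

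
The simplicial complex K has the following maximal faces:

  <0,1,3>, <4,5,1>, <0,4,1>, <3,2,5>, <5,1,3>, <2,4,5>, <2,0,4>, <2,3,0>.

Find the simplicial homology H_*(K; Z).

H_0 = Z,  H_1 = 0,  H_2 = Z.

Fix the vertex order 0 < 1 < 2 < 3 < 4 < 5 and write every simplex with vertices in increasing order. Then dim K = 2 and the simplices of K are:

  0-simplices (6): [0], [1], [2], [3], [4], [5]
  1-simplices (12): [0,1], [0,2], [0,3], [0,4], [1,3], [1,4], [1,5], [2,3], [2,4], [2,5], [3,5], [4,5]
  2-simplices (8): [0,1,3], [0,1,4], [0,2,3], [0,2,4], [1,3,5], [1,4,5], [2,3,5], [2,4,5]

giving chain groups C_0 ≅ Z^6, C_1 ≅ Z^12, C_2 ≅ Z^8.

The boundary map ∂_1: C_1 → C_0 is given by ∂[p,q] = [q] − [p].
The 6×12 boundary matrix has rank 5 and Smith normal form diag(1,1,1,1,1).

The boundary map ∂_2: C_2 → C_1 acts by ∂[p,q,r] = [q,r] − [p,r] + [p,q]. For instance
  ∂[2,3,5] = [3,5] − [2,5] + [2,3],
  ∂[0,1,4] = [1,4] − [0,4] + [0,1].
As a 12×8 matrix over Z this has rank 7, with invariant factors (1,1,1,1,1,1,1).

From H_k ≅ ker(∂_k) / im(∂_{k+1}) we obtain:

  H_0: rank C_0 − rank ∂_1 = 6 − 5 = 1, and the invariant factors of ∂_1 are all 1, so H_0 ≅ Z.
  H_1: rank ker ∂_1 − rank ∂_2 = (12 − 5) − 7 = 0, and the invariant factors of ∂_2 are all 1, so H_1 ≅ 0.
  H_2: rank ker ∂_2 − rank ∂_3 = (8 − 7) − 0 = 1, and there is no ∂_3, so H_2 ≅ Z.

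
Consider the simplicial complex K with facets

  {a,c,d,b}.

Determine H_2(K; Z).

H_2 ≅ 0.

We work with the vertex ordering a < b < c < d. The simplices of K, each written with vertices in increasing order, are:

  0-simplices (4): a, b, c, d
  1-simplices (6): ab, ac, ad, bc, bd, cd
  2-simplices (4): abc, abd, acd, bcd
  3-simplices (1): abcd

so the chain groups are C_0 ≅ Z^4, C_1 ≅ Z^6, C_2 ≅ Z^4, C_3 ≅ Z^1.

The boundary map ∂_1: C_1 → C_0 is given by ∂[p,q] = [q] − [p].
As a 4×6 matrix over Z this has rank 3, with invariant factors (1,1,1).

Boundary ∂_2: C_2 → C_1 sends each 2-simplex [p,q,r] to [q,r] − [p,r] + [p,q]. For instance
  ∂bcd = cd − bd + bc,
  ∂acd = cd − ad + ac.
The 6×4 boundary matrix has rank 3 and Smith normal form diag(1,1,1).

∂_3: C_3 → C_2 sends each 3-simplex σ to the alternating sum Σ_i (−1)^i (σ with its i-th vertex removed). For instance
  ∂abcd = bcd − acd + abd − abc.
As a 4×1 matrix over Z this has rank 1, with invariant factors (1).

Reading off H_k = ker ∂_k / im ∂_{k+1}:

  H_2: rank ker ∂_2 − rank ∂_3 = (4 − 3) − 1 = 0, and the invariant factors of ∂_3 are all 1, so H_2 = 0.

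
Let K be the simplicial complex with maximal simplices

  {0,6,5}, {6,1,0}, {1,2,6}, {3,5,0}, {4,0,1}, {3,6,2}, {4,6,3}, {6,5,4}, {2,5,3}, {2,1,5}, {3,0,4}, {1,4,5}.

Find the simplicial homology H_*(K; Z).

We work with the vertex ordering 0 < 1 < 2 < 3 < 4 < 5 < 6. The simplices of K, each written with vertices in increasing order, are:

  0-simplices (7): [0], [1], [2], [3], [4], [5], [6]
  1-simplices (18): [0,1], [0,3], [0,4], [0,5], [0,6], [1,2], [1,4], [1,5], [1,6], [2,3], [2,5], [2,6], [3,4], [3,5], [3,6], [4,5], [4,6], [5,6]
  2-simplices (12): [0,1,4], [0,1,6], [0,3,4], [0,3,5], [0,5,6], [1,2,5], [1,2,6], [1,4,5], [2,3,5], [2,3,6], [3,4,6], [4,5,6]

Hence C_0 ≅ Z^7, C_1 ≅ Z^18, C_2 ≅ Z^12.

∂_1: C_1 → C_0 sends each edge [p,q] (with p < q) to q − p. For instance
  ∂[0,1] = [1] − [0].
This gives a 7×18 integer matrix of rank 6; reducing to Smith normal form yields diagonal entries (1,1,1,1,1,1).

The boundary map ∂_2: C_2 → C_1 sends each 2-simplex [p,q,r] to [q,r] − [p,r] + [p,q]. For instance
  ∂[1,4,5] = [4,5] − [1,5] + [1,4],
  ∂[4,5,6] = [5,6] − [4,6] + [4,5].
The 18×12 boundary matrix has rank 12 and Smith normal form diag(1,1,1,1,1,1,1,1,1,1,1,2).

Computing H_k = (kernel of ∂_k) / (image of ∂_{k+1}):

  H_0: rank C_0 − rank ∂_1 = 7 − 6 = 1, and the invariant factors of ∂_1 are all 1, so H_0 = Z.
  H_1: rank ker ∂_1 − rank ∂_2 = (18 − 6) − 12 = 0, and ∂_2 has invariant factor 2 > 1, so H_1 = Z/2.
  H_2: rank ker ∂_2 − rank ∂_3 = (12 − 12) − 0 = 0, and there is no ∂_3, so H_2 = 0.

(K is a triangulation of the real projective plane RP^2.)

H_0 ≅ Z,  H_1 ≅ Z/2,  H_2 = 0.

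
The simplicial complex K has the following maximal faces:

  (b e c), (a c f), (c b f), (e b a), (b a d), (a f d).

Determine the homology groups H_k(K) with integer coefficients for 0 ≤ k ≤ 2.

H_0 = Z,  H_1 = Z,  H_2 = 0.

Take the total order a < b < c < d < e < f on the vertex set. Then K (dimension 2) consists of the simplices:

  0-simplices (6): a, b, c, d, e, f
  1-simplices (12): ab, ac, ad, ae, af, bc, bd, be, bf, ce, cf, df
  2-simplices (6): abd, abe, acf, adf, bce, bcf

Hence C_0 ≅ Z^6, C_1 ≅ Z^12, C_2 ≅ Z^6.

Boundary ∂_1: C_1 → C_0 sends each edge [p,q] (with p < q) to q − p. For instance
  ∂ac = c − a.
The resulting 6×12 matrix has rank 5, and its Smith normal form has invariant factors (1,1,1,1,1).

Boundary ∂_2: C_2 → C_1 sends each 2-simplex [p,q,r] to [q,r] − [p,r] + [p,q]. For instance
  ∂bcf = cf − bf + bc,
  ∂abd = bd − ad + ab.
As a 12×6 matrix over Z this has rank 6, with invariant factors (1,1,1,1,1,1).

Reading off H_k = ker ∂_k / im ∂_{k+1}:

  H_0: rank C_0 − rank ∂_1 = 6 − 5 = 1, and the invariant factors of ∂_1 are all 1, so H_0 ≅ Z.
  H_1: rank ker ∂_1 − rank ∂_2 = (12 − 5) − 6 = 1, and the invariant factors of ∂_2 are all 1, so H_1 ≅ Z.
  H_2: rank ker ∂_2 − rank ∂_3 = (6 − 6) − 0 = 0, and there is no ∂_3, so H_2 ≅ 0.

(K is a triangulation of the cylinder S^1 x I.)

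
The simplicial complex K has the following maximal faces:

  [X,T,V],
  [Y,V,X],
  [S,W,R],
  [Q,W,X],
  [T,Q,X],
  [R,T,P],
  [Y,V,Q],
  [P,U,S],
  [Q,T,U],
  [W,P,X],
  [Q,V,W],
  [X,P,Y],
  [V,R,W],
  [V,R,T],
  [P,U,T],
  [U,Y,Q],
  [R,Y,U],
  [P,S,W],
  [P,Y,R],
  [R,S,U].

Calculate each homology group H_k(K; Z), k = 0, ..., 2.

Fix the vertex order P < Q < R < S < T < U < V < W < X < Y and write every simplex with vertices in increasing order. Then dim K = 2 and the simplices of K are:

  0-simplices (10): P, Q, R, S, T, U, V, W, X, Y
  1-simplices (30): PR, PS, PT, PU, PW, PX, PY, QT, QU, QV, QW, QX, QY, RS, RT, RU, RV, RW, RY, SU, SW, TU, TV, TX, UY, VW, VX, VY, WX, XY
  2-simplices (20): PRT, PRY, PSU, PSW, PTU, PWX, PXY, QTU, QTX, QUY, QVW, QVY, QWX, RSU, RSW, RTV, RUY, RVW, TVX, VXY

so the chain groups are C_0 ≅ Z^10, C_1 ≅ Z^30, C_2 ≅ Z^20.

Boundary ∂_1: C_1 → C_0 maps an edge to its endpoints' difference, ∂[p,q] = q − p. For instance
  ∂SU = U − S.
The resulting 10×30 matrix has rank 9, and its Smith normal form has invariant factors (1,1,1,1,1,1,1,1,1).

The boundary map ∂_2: C_2 → C_1 sends each 2-simplex [p,q,r] to [q,r] − [p,r] + [p,q]. For instance
  ∂RUY = UY − RY + RU,
  ∂RVW = VW − RW + RV.
This gives a 30×20 integer matrix of rank 20; reducing to Smith normal form yields diagonal entries (1,1,1,1,1,1,1,1,1,1,1,1,1,1,1,1,1,1,1,2).

Reading off H_k = ker ∂_k / im ∂_{k+1}:

  H_0: rank C_0 − rank ∂_1 = 10 − 9 = 1, and the invariant factors of ∂_1 are all 1, so H_0 ≅ Z.
  H_1: rank ker ∂_1 − rank ∂_2 = (30 − 9) − 20 = 1, and ∂_2 has invariant factor 2 > 1, so H_1 ≅ Z ⊕ Z/2Z.
  H_2: rank ker ∂_2 − rank ∂_3 = (20 − 20) − 0 = 0, and there is no ∂_3, so H_2 ≅ 0.

(K is a triangulation of the Klein bottle.)

H_0 ≅ Z,  H_1 ≅ Z ⊕ Z/2Z,  H_2 = 0.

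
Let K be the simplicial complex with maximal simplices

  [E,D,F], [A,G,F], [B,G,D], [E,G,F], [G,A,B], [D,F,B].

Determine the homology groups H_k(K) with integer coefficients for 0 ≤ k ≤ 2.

Order the vertices as A < B < D < E < F < G. Listing each simplex with vertices in this order, K has dimension 2 with simplices:

  0-simplices (6): A, B, D, E, F, G
  1-simplices (12): AB, AF, AG, BD, BF, BG, DE, DF, DG, EF, EG, FG
  2-simplices (6): ABG, AFG, BDF, BDG, DEF, EFG

giving chain groups C_0 ≅ Z^6, C_1 ≅ Z^12, C_2 ≅ Z^6.

Boundary ∂_1: C_1 → C_0 is given by ∂[p,q] = [q] − [p]. For instance
  ∂DF = F − D.
The resulting 6×12 matrix has rank 5, and its Smith normal form has invariant factors (1,1,1,1,1).

∂_2: C_2 → C_1 maps a triangle to the signed sum of its edges. For instance
  ∂DEF = EF − DF + DE,
  ∂AFG = FG − AG + AF.
As a 12×6 matrix over Z this has rank 6, with invariant factors (1,1,1,1,1,1).

Reading off H_k = ker ∂_k / im ∂_{k+1}:

  H_0: rank C_0 − rank ∂_1 = 6 − 5 = 1, and the invariant factors of ∂_1 are all 1, so H_0 = Z.
  H_1: rank ker ∂_1 − rank ∂_2 = (12 − 5) − 6 = 1, and the invariant factors of ∂_2 are all 1, so H_1 = Z.
  H_2: rank ker ∂_2 − rank ∂_3 = (6 − 6) − 0 = 0, and there is no ∂_3, so H_2 = 0.

As a check, the Euler characteristic is 6 − 12 + 6 = 0, which agrees with 1 − 1 + 0 = 0.

H_0 ≅ Z,  H_1 ≅ Z,  H_2 = 0.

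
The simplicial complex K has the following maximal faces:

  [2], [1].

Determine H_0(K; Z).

H_0 ≅ Z^2.

K has 2 vertices.
rank ∂_0 = 0, rank ∂_1 = 0 ⇒ b_0 = 2 − 0 − 0 = 2. So H_0 = Z^2.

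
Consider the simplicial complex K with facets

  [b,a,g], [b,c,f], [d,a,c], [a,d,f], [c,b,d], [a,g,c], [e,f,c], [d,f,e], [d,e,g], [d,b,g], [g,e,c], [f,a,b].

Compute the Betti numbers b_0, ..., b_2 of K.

K has 7 vertices, 18 edges, 12 triangles.
rank ∂_0 = 0, rank ∂_1 = 6 ⇒ b_0 = 7 − 0 − 6 = 1; all invariant factors of ∂_1 are 1 so no torsion. So H_0 ≅ Z.
rank ∂_1 = 6, rank ∂_2 = 12 ⇒ b_1 = 18 − 6 − 12 = 0; ∂_2 has invariant factor(s) [2] giving torsion. So H_1 ≅ Z/2.
rank ∂_2 = 12, rank ∂_3 = 0 ⇒ b_2 = 12 − 12 − 0 = 0. So H_2 ≅ 0.

b_0 = 1, b_1 = 0, b_2 = 0.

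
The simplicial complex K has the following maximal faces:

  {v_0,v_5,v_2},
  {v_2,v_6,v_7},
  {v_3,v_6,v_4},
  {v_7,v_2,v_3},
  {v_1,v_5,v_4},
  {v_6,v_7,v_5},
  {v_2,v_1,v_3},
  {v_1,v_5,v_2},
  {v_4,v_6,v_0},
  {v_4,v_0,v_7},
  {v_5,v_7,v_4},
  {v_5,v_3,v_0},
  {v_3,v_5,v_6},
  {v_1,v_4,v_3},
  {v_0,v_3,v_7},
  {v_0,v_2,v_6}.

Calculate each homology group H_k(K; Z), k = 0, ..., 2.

K has 8 vertices, 24 edges, 16 triangles.
rank ∂_0 = 0, rank ∂_1 = 7 ⇒ b_0 = 8 − 0 − 7 = 1; all invariant factors of ∂_1 are 1 so no torsion. So H_0 = Z.
rank ∂_1 = 7, rank ∂_2 = 15 ⇒ b_1 = 24 − 7 − 15 = 2; all invariant factors of ∂_2 are 1 so no torsion. So H_1 = Z^2.
rank ∂_2 = 15, rank ∂_3 = 0 ⇒ b_2 = 16 − 15 − 0 = 1. So H_2 = Z.

H_0 ≅ Z,  H_1 ≅ Z^2,  H_2 ≅ Z.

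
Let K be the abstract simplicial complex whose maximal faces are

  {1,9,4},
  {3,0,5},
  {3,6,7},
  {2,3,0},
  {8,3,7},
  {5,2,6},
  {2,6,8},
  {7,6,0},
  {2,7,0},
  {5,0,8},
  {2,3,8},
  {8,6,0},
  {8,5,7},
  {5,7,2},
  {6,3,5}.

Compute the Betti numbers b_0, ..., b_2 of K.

b_0 = 2, b_1 = 2, b_2 = 1.

Take the total order 0 < 1 < 2 < 3 < 4 < 5 < 6 < 7 < 8 < 9 on the vertex set. Then K (dimension 2) consists of the simplices:

  0-simplices (10): [0], [1], [2], [3], [4], [5], [6], [7], [8], [9]
  1-simplices (24): (24 of them)
  2-simplices (15): [0,2,3], [0,2,7], [0,3,5], [0,5,8], [0,6,7], [0,6,8], [1,4,9], [2,3,8], [2,5,6], [2,5,7], [2,6,8], [3,5,6], [3,6,7], [3,7,8], [5,7,8]

giving chain groups C_0 ≅ Z^10, C_1 ≅ Z^24, C_2 ≅ Z^15.

∂_1: C_1 → C_0 is given by ∂[p,q] = [q] − [p]. For instance
  ∂[2,7] = [7] − [2].
This gives a 10×24 integer matrix of rank 8; reducing to Smith normal form yields diagonal entries (1,1,1,1,1,1,1,1).

∂_2: C_2 → C_1 acts by ∂[p,q,r] = [q,r] − [p,r] + [p,q]. For instance
  ∂[2,5,6] = [5,6] − [2,6] + [2,5],
  ∂[3,7,8] = [7,8] − [3,8] + [3,7].
The 24×15 boundary matrix has rank 14 and Smith normal form diag(1,1,1,1,1,1,1,1,1,1,1,1,1,1).

Now H_k = ker ∂_k / im ∂_{k+1}, so:

  H_0: rank C_0 − rank ∂_1 = 10 − 8 = 2, and the invariant factors of ∂_1 are all 1, so H_0 = Z^2.
  H_1: rank ker ∂_1 − rank ∂_2 = (24 − 8) − 14 = 2, and the invariant factors of ∂_2 are all 1, so H_1 = Z^2.
  H_2: rank ker ∂_2 − rank ∂_3 = (15 − 14) − 0 = 1, and there is no ∂_3, so H_2 = Z.

(K is a triangulation of the disjoint union of the torus T^2 and the 2-simplex.)

Hence the Betti numbers are b_0 = 2, b_1 = 2, b_2 = 1.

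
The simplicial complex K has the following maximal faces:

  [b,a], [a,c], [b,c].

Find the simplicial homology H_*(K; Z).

Fix the vertex order a < b < c and write every simplex with vertices in increasing order. Then dim K = 1 and the simplices of K are:

  0-simplices (3): a, b, c
  1-simplices (3): ab, ac, bc

Hence C_0 ≅ Z^3, C_1 ≅ Z^3.

∂_1: C_1 → C_0 sends each edge [p,q] (with p < q) to q − p.
The resulting 3×3 matrix has rank 2, and its Smith normal form has invariant factors (1,1).

From H_k ≅ ker(∂_k) / im(∂_{k+1}) we obtain:

  H_0: rank C_0 − rank ∂_1 = 3 − 2 = 1, and the invariant factors of ∂_1 are all 1, so H_0 = Z.
  H_1: rank ker ∂_1 − rank ∂_2 = (3 − 2) − 0 = 1, and there is no ∂_2, so H_1 = Z.

(K is a triangulation of the circle S^1.)

H_0 ≅ Z,  H_1 ≅ Z.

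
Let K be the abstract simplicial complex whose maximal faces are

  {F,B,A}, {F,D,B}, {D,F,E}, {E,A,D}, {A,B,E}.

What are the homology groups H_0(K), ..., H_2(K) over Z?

Fix the vertex order A < B < D < E < F and write every simplex with vertices in increasing order. Then dim K = 2 and the simplices of K are:

  0-simplices (5): A, B, D, E, F
  1-simplices (10): AB, AD, AE, AF, BD, BE, BF, DE, DF, EF
  2-simplices (5): ABE, ABF, ADE, BDF, DEF

so the chain groups are C_0 ≅ Z^5, C_1 ≅ Z^10, C_2 ≅ Z^5.

∂_1: C_1 → C_0 is given by ∂[p,q] = [q] − [p]. For instance
  ∂DF = F − D.
As a 5×10 matrix over Z this has rank 4, with invariant factors (1,1,1,1).

Boundary ∂_2: C_2 → C_1 acts by ∂[p,q,r] = [q,r] − [p,r] + [p,q]. For instance
  ∂ABE = BE − AE + AB,
  ∂ABF = BF − AF + AB.
The resulting 10×5 matrix has rank 5, and its Smith normal form has invariant factors (1,1,1,1,1).

Reading off H_k = ker ∂_k / im ∂_{k+1}:

  H_0: rank C_0 − rank ∂_1 = 5 − 4 = 1, and the invariant factors of ∂_1 are all 1, so H_0 = Z.
  H_1: rank ker ∂_1 − rank ∂_2 = (10 − 4) − 5 = 1, and the invariant factors of ∂_2 are all 1, so H_1 = Z.
  H_2: rank ker ∂_2 − rank ∂_3 = (5 − 5) − 0 = 0, and there is no ∂_3, so H_2 = 0.

(K is a triangulation of the Möbius band.)

H_0 ≅ Z,  H_1 ≅ Z,  H_2 = 0.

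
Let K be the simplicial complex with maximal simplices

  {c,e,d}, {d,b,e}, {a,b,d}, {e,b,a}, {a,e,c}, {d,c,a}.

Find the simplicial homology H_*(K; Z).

K has 5 vertices, 9 edges, 6 triangles.
rank ∂_0 = 0, rank ∂_1 = 4 ⇒ b_0 = 5 − 0 − 4 = 1; all invariant factors of ∂_1 are 1 so no torsion. So H_0 = Z.
rank ∂_1 = 4, rank ∂_2 = 5 ⇒ b_1 = 9 − 4 − 5 = 0; all invariant factors of ∂_2 are 1 so no torsion. So H_1 = 0.
rank ∂_2 = 5, rank ∂_3 = 0 ⇒ b_2 = 6 − 5 − 0 = 1. So H_2 = Z.

H_0 = Z,  H_1 = 0,  H_2 = Z.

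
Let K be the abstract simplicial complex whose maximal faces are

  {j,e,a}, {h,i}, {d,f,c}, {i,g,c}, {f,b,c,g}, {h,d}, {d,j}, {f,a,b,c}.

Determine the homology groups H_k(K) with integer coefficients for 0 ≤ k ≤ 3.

H_0 = Z,  H_1 = Z^2,  H_2 = 0,  H_3 = 0.

Order the vertices as a < b < c < d < e < f < g < h < i < j. Listing each simplex with vertices in this order, K has dimension 3 with simplices:

  0-simplices (10): a, b, c, d, e, f, g, h, i, j
  1-simplices (19): ab, ac, ae, af, aj, bc, bf, bg, cd, cf, cg, ci, df, dh, dj, ej, fg, gi, hi
  2-simplices (10): abc, abf, acf, aej, bcf, bcg, bfg, cdf, cfg, cgi
  3-simplices (2): abcf, bcfg

giving chain groups C_0 ≅ Z^10, C_1 ≅ Z^19, C_2 ≅ Z^10, C_3 ≅ Z^2.

Boundary ∂_1: C_1 → C_0 sends each edge [p,q] (with p < q) to q − p.
The resulting 10×19 matrix has rank 9, and its Smith normal form has invariant factors (1,1,1,1,1,1,1,1,1).

∂_2: C_2 → C_1 sends each 2-simplex [p,q,r] to [q,r] − [p,r] + [p,q]. For instance
  ∂bcg = cg − bg + bc,
  ∂cgi = gi − ci + cg.
This gives a 19×10 integer matrix of rank 8; reducing to Smith normal form yields diagonal entries (1,1,1,1,1,1,1,1).

Boundary ∂_3: C_3 → C_2 sends each 3-simplex σ to the alternating sum Σ_i (−1)^i (σ with its i-th vertex removed). For instance
  ∂abcf = bcf − acf + abf − abc,
  ∂bcfg = cfg − bfg + bcg − bcf.
The resulting 10×2 matrix has rank 2, and its Smith normal form has invariant factors (1,1).

Reading off H_k = ker ∂_k / im ∂_{k+1}:

  H_0: rank C_0 − rank ∂_1 = 10 − 9 = 1, and the invariant factors of ∂_1 are all 1, so H_0 ≅ Z.
  H_1: rank ker ∂_1 − rank ∂_2 = (19 − 9) − 8 = 2, and the invariant factors of ∂_2 are all 1, so H_1 ≅ Z^2.
  H_2: rank ker ∂_2 − rank ∂_3 = (10 − 8) − 2 = 0, and the invariant factors of ∂_3 are all 1, so H_2 ≅ 0.
  H_3: rank ker ∂_3 − rank ∂_4 = (2 − 2) − 0 = 0, and there is no ∂_4, so H_3 ≅ 0.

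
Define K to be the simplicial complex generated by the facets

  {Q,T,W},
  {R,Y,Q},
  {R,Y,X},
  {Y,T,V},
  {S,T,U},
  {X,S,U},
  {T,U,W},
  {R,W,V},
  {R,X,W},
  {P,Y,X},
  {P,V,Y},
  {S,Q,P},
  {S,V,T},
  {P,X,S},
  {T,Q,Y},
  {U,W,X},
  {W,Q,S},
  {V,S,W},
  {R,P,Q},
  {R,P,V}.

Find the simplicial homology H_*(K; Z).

H_0 ≅ Z,  H_1 ≅ Z ⊕ Z/2,  H_2 = 0.

Take the total order P < Q < R < S < T < U < V < W < X < Y on the vertex set. Then K (dimension 2) consists of the simplices:

  0-simplices (10): P, Q, R, S, T, U, V, W, X, Y
  1-simplices (30): PQ, PR, PS, PV, PX, PY, QR, QS, QT, QW, QY, RV, RW, RX, RY, ST, SU, SV, SW, SX, TU, TV, TW, TY, UW, UX, VW, VY, WX, XY
  2-simplices (20): PQR, PQS, PRV, PSX, PVY, PXY, QRY, QSW, QTW, QTY, RVW, RWX, RXY, STU, STV, SUX, SVW, TUW, TVY, UWX

giving chain groups C_0 ≅ Z^10, C_1 ≅ Z^30, C_2 ≅ Z^20.

Boundary ∂_1: C_1 → C_0 sends each edge [p,q] (with p < q) to q − p. For instance
  ∂VY = Y − V.
The 10×30 boundary matrix has rank 9 and Smith normal form diag(1,1,1,1,1,1,1,1,1).

The boundary map ∂_2: C_2 → C_1 maps a triangle to the signed sum of its edges. For instance
  ∂TVY = VY − TY + TV,
  ∂QTY = TY − QY + QT.
As a 30×20 matrix over Z this has rank 20, with invariant factors (1,1,1,1,1,1,1,1,1,1,1,1,1,1,1,1,1,1,1,2).

From H_k ≅ ker(∂_k) / im(∂_{k+1}) we obtain:

  H_0: rank C_0 − rank ∂_1 = 10 − 9 = 1, and the invariant factors of ∂_1 are all 1, so H_0 ≅ Z.
  H_1: rank ker ∂_1 − rank ∂_2 = (30 − 9) − 20 = 1, and ∂_2 has invariant factor 2 > 1, so H_1 ≅ Z ⊕ Z/2.
  H_2: rank ker ∂_2 − rank ∂_3 = (20 − 20) − 0 = 0, and there is no ∂_3, so H_2 ≅ 0.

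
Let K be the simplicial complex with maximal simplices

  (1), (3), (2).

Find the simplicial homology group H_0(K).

Fix the vertex order 1 < 2 < 3 and write every simplex with vertices in increasing order. Then dim K = 0 and the simplices of K are:

  0-simplices (3): [1], [2], [3]

giving chain groups C_0 ≅ Z^3.

Now H_k = ker ∂_k / im ∂_{k+1}, so:

  H_0: rank C_0 − rank ∂_1 = 3 − 0 = 3, and there is no ∂_1, so H_0 ≅ Z^3.

(K is a triangulation of a set of 3 points.)

H_0 ≅ Z^3.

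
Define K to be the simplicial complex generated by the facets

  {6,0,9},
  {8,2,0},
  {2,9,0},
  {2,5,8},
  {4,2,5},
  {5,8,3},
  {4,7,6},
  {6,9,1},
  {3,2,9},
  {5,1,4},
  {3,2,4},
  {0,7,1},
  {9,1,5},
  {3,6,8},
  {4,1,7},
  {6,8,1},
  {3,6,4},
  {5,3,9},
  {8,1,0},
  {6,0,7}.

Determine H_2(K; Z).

H_2 = 0.

Fix the vertex order 0 < 1 < 2 < 3 < 4 < 5 < 6 < 7 < 8 < 9 and write every simplex with vertices in increasing order. Then dim K = 2 and the simplices of K are:

  0-simplices (10): [0], [1], [2], [3], [4], [5], [6], [7], [8], [9]
  1-simplices (30): (30 of them)
  2-simplices (20): (20 of them)

giving chain groups C_0 ≅ Z^10, C_1 ≅ Z^30, C_2 ≅ Z^20.

Boundary ∂_1: C_1 → C_0 sends each edge [p,q] (with p < q) to q − p.
The resulting 10×30 matrix has rank 9, and its Smith normal form has invariant factors (1,1,1,1,1,1,1,1,1).

Boundary ∂_2: C_2 → C_1 sends each 2-simplex [p,q,r] to [q,r] − [p,r] + [p,q]. For instance
  ∂[3,4,6] = [4,6] − [3,6] + [3,4],
  ∂[1,6,8] = [6,8] − [1,8] + [1,6].
As a 30×20 matrix over Z this has rank 20, with invariant factors (1,1,1,1,1,1,1,1,1,1,1,1,1,1,1,1,1,1,1,2).

Reading off H_k = ker ∂_k / im ∂_{k+1}:

  H_2: rank ker ∂_2 − rank ∂_3 = (20 − 20) − 0 = 0, and there is no ∂_3, so H_2 ≅ 0.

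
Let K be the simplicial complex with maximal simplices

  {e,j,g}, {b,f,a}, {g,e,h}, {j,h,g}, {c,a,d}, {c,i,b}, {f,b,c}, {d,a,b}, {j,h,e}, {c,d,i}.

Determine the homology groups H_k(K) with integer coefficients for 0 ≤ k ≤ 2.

H_0 = Z^2,  H_1 = Z,  H_2 = Z.

Order the vertices as a < b < c < d < e < f < g < h < i < j. Listing each simplex with vertices in this order, K has dimension 2 with simplices:

  0-simplices (10): a, b, c, d, e, f, g, h, i, j
  1-simplices (18): ab, ac, ad, af, bc, bd, bf, bi, cd, cf, ci, di, eg, eh, ej, gh, gj, hj
  2-simplices (10): abd, abf, acd, bcf, bci, cdi, egh, egj, ehj, ghj

so the chain groups are C_0 ≅ Z^10, C_1 ≅ Z^18, C_2 ≅ Z^10.

The boundary map ∂_1: C_1 → C_0 maps an edge to its endpoints' difference, ∂[p,q] = q − p.
The resulting 10×18 matrix has rank 8, and its Smith normal form has invariant factors (1,1,1,1,1,1,1,1).

The boundary map ∂_2: C_2 → C_1 maps a triangle to the signed sum of its edges. For instance
  ∂acd = cd − ad + ac,
  ∂abd = bd − ad + ab.
The 18×10 boundary matrix has rank 9 and Smith normal form diag(1,1,1,1,1,1,1,1,1).

Reading off H_k = ker ∂_k / im ∂_{k+1}:

  H_0: rank C_0 − rank ∂_1 = 10 − 8 = 2, and the invariant factors of ∂_1 are all 1, so H_0 = Z^2.
  H_1: rank ker ∂_1 − rank ∂_2 = (18 − 8) − 9 = 1, and the invariant factors of ∂_2 are all 1, so H_1 = Z.
  H_2: rank ker ∂_2 − rank ∂_3 = (10 − 9) − 0 = 1, and there is no ∂_3, so H_2 = Z.

As a check, the Euler characteristic is 10 − 18 + 10 = 2, which agrees with 2 − 1 + 1 = 2.
(K is a triangulation of the disjoint union of the 2-sphere S^2 and the cylinder S^1 x I.)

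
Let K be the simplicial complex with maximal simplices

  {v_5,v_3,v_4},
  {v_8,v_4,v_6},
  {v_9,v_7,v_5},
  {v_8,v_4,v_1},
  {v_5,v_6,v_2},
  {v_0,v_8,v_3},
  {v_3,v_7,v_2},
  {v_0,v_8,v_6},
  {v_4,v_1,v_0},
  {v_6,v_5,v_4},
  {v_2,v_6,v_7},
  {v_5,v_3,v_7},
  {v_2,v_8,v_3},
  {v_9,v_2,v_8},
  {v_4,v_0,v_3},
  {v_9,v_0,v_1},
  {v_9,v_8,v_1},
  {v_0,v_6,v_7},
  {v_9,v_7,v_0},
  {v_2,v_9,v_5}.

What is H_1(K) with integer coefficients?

Fix the vertex order v_0 < v_1 < v_2 < v_3 < v_4 < v_5 < v_6 < v_7 < v_8 < v_9 and write every simplex with vertices in increasing order. Then dim K = 2 and the simplices of K are:

  0-simplices (10): [v_0], [v_1], [v_2], [v_3], [v_4], [v_5], [v_6], [v_7], [v_8], [v_9]
  1-simplices (30): (30 of them)
  2-simplices (20): (20 of them)

Hence C_0 ≅ Z^10, C_1 ≅ Z^30, C_2 ≅ Z^20.

The boundary map ∂_1: C_1 → C_0 maps an edge to its endpoints' difference, ∂[p,q] = q − p. For instance
  ∂[v_5,v_9] = [v_9] − [v_5].
The 10×30 boundary matrix has rank 9 and Smith normal form diag(1,1,1,1,1,1,1,1,1).

∂_2: C_2 → C_1 maps a triangle to the signed sum of its edges. For instance
  ∂[v_2,v_5,v_9] = [v_5,v_9] − [v_2,v_9] + [v_2,v_5],
  ∂[v_4,v_6,v_8] = [v_6,v_8] − [v_4,v_8] + [v_4,v_6].
The resulting 30×20 matrix has rank 20, and its Smith normal form has invariant factors (1,1,1,1,1,1,1,1,1,1,1,1,1,1,1,1,1,1,1,2).

Reading off H_k = ker ∂_k / im ∂_{k+1}:

  H_1: rank ker ∂_1 − rank ∂_2 = (30 − 9) − 20 = 1, and ∂_2 has invariant factor 2 > 1, so H_1 = Z ⊕ Z/2Z.

H_1 = Z ⊕ Z/2Z.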